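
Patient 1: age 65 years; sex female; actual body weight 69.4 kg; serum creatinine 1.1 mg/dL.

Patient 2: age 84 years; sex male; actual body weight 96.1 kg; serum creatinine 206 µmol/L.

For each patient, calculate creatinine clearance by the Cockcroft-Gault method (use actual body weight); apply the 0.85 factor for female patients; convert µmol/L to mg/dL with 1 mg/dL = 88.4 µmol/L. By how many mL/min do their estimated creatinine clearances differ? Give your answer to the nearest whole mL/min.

24 mL/min

Patient 1: CrCl = (140 − 65) × 69.4 / (72 × 1.1) × 0.85 = 5205.0 / 79.20 × 0.85 ≈ 55.9 mL/min
Patient 2: SCr = 206 / 88.4 = 2.33 mg/dL
Patient 2: CrCl = (140 − 84) × 96.1 / (72 × 2.33) = 5381.6 / 167.76 ≈ 32.1 mL/min
|55.9 − 32.1| = 23.8 mL/min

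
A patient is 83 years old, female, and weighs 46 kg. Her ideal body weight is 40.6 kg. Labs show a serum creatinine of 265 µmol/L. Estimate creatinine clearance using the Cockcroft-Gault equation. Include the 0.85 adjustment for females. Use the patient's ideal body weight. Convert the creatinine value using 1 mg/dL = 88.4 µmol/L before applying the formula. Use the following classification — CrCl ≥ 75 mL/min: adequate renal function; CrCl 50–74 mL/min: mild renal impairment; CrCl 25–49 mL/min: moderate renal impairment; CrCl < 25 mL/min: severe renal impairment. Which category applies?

severe renal impairment

SCr = 265 / 88.4 = 2.998 mg/dL
CrCl = (140 − 83) × 40.6 / (72 × 2.998) × 0.85 = 2314.2 / 215.86 × 0.85 ≈ 9.1 mL/min
9 mL/min falls in the 'severe renal impairment' range.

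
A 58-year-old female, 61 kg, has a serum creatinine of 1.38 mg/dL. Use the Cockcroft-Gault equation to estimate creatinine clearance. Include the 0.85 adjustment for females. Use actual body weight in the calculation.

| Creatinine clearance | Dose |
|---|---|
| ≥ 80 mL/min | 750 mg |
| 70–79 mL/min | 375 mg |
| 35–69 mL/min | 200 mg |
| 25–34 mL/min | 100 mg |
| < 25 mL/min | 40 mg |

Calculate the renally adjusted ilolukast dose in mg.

200 mg

CrCl = (140 − 58) × 61 / (72 × 1.38) × 0.85 = 5002.0 / 99.36 × 0.85 ≈ 42.8 mL/min
CrCl ≈ 43 mL/min → bracket 35–69 mL/min.
Dose for this bracket: 200 mg.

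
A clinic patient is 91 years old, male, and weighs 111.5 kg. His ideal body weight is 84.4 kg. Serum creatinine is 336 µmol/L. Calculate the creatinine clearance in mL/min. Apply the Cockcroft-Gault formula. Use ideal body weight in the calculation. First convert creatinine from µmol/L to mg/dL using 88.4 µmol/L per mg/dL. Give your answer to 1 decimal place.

15.1 mL/min

SCr = 336 / 88.4 = 3.801 mg/dL
CrCl = (140 − 91) × 84.4 / (72 × 3.801) = 4135.6 / 273.67 ≈ 15.1 mL/min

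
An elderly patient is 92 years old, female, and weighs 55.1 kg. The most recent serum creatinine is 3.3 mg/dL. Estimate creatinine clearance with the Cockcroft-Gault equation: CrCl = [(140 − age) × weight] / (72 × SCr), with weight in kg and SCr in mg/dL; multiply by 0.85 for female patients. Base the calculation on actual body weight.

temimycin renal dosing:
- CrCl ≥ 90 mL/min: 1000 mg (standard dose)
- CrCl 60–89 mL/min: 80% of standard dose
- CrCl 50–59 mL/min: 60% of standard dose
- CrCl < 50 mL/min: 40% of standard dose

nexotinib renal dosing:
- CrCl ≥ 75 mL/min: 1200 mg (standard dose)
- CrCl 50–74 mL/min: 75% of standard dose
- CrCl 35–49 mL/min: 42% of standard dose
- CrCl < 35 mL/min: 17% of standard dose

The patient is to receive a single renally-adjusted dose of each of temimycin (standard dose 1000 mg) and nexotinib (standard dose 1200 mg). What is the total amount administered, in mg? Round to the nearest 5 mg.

CrCl = (140 − 92) × 55.1 / (72 × 3.3) × 0.85 = 2644.8 / 237.60 × 0.85 ≈ 9.5 mL/min
CrCl ≈ 9 mL/min.
temimycin: < 50 mL/min → 40% of 1000 mg = 400 mg.
nexotinib: < 35 mL/min → 17% of 1200 mg = 204 mg.
Total = 400 + 204 = 604 mg.

605 mg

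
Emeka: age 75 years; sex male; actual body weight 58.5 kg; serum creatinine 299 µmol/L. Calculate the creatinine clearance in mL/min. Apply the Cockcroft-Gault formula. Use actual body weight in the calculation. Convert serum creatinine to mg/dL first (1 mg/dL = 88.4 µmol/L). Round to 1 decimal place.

SCr = 299 / 88.4 = 3.382 mg/dL
CrCl = (140 − 75) × 58.5 / (72 × 3.382) = 3802.5 / 243.50 ≈ 15.6 mL/min

15.6 mL/min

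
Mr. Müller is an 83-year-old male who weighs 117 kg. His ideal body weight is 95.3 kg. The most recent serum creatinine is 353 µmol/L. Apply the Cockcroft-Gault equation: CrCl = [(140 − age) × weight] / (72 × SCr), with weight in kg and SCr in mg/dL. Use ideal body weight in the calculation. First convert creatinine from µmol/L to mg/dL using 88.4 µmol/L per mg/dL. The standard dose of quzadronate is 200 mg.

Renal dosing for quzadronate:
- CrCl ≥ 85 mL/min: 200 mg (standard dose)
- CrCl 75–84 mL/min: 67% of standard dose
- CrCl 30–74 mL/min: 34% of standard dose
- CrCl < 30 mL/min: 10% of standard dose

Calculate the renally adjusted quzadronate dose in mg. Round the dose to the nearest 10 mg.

20 mg

SCr = 353 / 88.4 = 3.993 mg/dL
CrCl = (140 − 83) × 95.3 / (72 × 3.993) = 5432.1 / 287.50 ≈ 18.9 mL/min
CrCl ≈ 19 mL/min → bracket < 30 mL/min.
10% of 200 mg = 20 mg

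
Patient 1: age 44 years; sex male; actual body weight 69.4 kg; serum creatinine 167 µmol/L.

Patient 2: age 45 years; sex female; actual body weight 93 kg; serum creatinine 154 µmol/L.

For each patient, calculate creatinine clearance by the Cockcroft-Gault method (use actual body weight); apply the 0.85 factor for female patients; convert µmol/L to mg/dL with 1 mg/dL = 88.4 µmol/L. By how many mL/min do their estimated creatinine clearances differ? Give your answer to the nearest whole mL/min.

Patient 1: SCr = 167 / 88.4 = 1.889 mg/dL
Patient 1: CrCl = (140 − 44) × 69.4 / (72 × 1.889) = 6662.4 / 136.01 ≈ 49.0 mL/min
Patient 2: SCr = 154 / 88.4 = 1.742 mg/dL
Patient 2: CrCl = (140 − 45) × 93 / (72 × 1.742) × 0.85 = 8835.0 / 125.42 × 0.85 ≈ 59.9 mL/min
|49.0 − 59.9| = 10.9 mL/min

11 mL/min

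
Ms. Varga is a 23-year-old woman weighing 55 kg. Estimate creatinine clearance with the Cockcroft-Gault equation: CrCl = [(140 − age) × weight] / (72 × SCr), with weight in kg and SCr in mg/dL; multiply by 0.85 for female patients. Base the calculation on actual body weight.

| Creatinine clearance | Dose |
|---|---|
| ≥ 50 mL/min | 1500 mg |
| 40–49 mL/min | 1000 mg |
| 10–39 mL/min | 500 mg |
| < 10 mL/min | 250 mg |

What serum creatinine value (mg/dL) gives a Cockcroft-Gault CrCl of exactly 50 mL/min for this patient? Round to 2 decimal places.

1.52 mg/dL

Standard dose requires CrCl ≥ 50 mL/min.
Set (140 − 23) × 55 × 0.85 / (72 × SCr) = 50
SCr = (140 − 23) × 55 × 0.85 / (72 × 50) = 1.519 mg/dL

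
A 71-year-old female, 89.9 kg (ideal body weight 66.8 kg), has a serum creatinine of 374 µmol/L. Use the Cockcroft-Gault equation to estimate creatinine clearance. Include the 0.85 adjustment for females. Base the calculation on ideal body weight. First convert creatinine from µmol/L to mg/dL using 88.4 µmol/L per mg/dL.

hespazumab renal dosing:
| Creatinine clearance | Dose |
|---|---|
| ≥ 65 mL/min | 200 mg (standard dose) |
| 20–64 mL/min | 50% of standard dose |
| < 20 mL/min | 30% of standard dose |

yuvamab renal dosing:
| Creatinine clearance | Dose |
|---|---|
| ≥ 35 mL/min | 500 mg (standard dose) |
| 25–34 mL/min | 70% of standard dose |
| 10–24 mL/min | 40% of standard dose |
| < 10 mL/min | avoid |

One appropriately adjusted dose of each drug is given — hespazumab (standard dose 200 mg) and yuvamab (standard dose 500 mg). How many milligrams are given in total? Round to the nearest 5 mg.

260 mg

SCr = 374 / 88.4 = 4.231 mg/dL
CrCl = (140 − 71) × 66.8 / (72 × 4.231) × 0.85 = 4609.2 / 304.63 × 0.85 ≈ 12.9 mL/min
CrCl ≈ 13 mL/min.
hespazumab: < 20 mL/min → 30% of 200 mg = 60 mg.
yuvamab: 10–24 mL/min → 40% of 500 mg = 200 mg.
Total = 60 + 200 = 260 mg.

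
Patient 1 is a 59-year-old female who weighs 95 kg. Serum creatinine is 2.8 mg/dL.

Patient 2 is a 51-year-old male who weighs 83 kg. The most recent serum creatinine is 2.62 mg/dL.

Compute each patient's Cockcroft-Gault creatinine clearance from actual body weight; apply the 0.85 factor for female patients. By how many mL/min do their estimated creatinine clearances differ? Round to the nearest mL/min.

7 mL/min

Patient 1: CrCl = (140 − 59) × 95 / (72 × 2.8) × 0.85 = 7695.0 / 201.60 × 0.85 ≈ 32.4 mL/min
Patient 2: CrCl = (140 − 51) × 83 / (72 × 2.62) = 7387.0 / 188.64 ≈ 39.2 mL/min
|32.4 − 39.2| = 6.8 mL/min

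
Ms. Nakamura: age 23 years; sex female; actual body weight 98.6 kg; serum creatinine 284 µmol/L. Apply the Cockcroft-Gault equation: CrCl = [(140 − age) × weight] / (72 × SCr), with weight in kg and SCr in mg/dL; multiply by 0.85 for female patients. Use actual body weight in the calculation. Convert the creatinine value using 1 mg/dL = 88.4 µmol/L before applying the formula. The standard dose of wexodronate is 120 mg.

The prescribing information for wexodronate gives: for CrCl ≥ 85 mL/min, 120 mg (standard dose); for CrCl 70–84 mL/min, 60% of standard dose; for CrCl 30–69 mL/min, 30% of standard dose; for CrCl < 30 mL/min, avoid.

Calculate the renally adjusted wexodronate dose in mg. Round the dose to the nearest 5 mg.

35 mg

SCr = 284 / 88.4 = 3.213 mg/dL
CrCl = (140 − 23) × 98.6 / (72 × 3.213) × 0.85 = 11536.2 / 231.34 × 0.85 ≈ 42.4 mL/min
CrCl ≈ 42 mL/min → bracket 30–69 mL/min.
30% of 120 mg = 36 mg → 35 mg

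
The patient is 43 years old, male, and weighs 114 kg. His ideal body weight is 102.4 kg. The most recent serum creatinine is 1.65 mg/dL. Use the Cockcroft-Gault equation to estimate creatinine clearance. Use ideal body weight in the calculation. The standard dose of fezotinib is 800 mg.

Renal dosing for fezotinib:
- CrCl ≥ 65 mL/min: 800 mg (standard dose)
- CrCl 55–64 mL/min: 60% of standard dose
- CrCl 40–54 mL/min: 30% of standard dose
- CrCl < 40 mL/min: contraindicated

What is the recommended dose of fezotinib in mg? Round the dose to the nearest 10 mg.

800 mg

CrCl = (140 − 43) × 102.4 / (72 × 1.65) = 9932.8 / 118.80 ≈ 83.6 mL/min
CrCl ≈ 84 mL/min → bracket ≥ 65 mL/min.
100% of 800 mg = 800 mg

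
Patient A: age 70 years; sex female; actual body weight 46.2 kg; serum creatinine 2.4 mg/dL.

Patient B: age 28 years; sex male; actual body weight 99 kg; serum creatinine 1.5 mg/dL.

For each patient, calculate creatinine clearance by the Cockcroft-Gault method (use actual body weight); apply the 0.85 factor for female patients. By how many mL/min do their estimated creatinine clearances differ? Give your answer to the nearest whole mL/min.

Patient A: CrCl = (140 − 70) × 46.2 / (72 × 2.4) × 0.85 = 3234.0 / 172.80 × 0.85 ≈ 15.9 mL/min
Patient B: CrCl = (140 − 28) × 99 / (72 × 1.5) = 11088.0 / 108.00 ≈ 102.7 mL/min
|15.9 − 102.7| = 86.8 mL/min

87 mL/min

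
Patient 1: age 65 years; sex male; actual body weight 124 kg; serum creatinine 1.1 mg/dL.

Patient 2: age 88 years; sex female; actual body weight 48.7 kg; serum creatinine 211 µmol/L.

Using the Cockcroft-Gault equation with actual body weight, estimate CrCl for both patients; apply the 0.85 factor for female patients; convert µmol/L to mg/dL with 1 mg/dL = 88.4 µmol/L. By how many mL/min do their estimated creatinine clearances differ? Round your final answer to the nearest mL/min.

Patient 1: CrCl = (140 − 65) × 124 / (72 × 1.1) = 9300.0 / 79.20 ≈ 117.4 mL/min
Patient 2: SCr = 211 / 88.4 = 2.387 mg/dL
Patient 2: CrCl = (140 − 88) × 48.7 / (72 × 2.387) × 0.85 = 2532.4 / 171.86 × 0.85 ≈ 12.5 mL/min
|117.4 − 12.5| = 104.9 mL/min

105 mL/min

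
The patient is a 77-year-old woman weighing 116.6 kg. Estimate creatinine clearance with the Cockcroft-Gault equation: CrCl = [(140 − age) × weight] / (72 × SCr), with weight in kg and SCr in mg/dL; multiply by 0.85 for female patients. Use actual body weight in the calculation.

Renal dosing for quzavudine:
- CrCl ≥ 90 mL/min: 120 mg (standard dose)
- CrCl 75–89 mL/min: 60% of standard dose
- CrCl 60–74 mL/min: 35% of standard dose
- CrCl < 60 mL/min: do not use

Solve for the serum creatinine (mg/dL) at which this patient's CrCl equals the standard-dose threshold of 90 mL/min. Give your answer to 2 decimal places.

0.96 mg/dL

Standard dose requires CrCl ≥ 90 mL/min.
Set (140 − 77) × 116.6 × 0.85 / (72 × SCr) = 90
SCr = (140 − 77) × 116.6 × 0.85 / (72 × 90) = 0.964 mg/dL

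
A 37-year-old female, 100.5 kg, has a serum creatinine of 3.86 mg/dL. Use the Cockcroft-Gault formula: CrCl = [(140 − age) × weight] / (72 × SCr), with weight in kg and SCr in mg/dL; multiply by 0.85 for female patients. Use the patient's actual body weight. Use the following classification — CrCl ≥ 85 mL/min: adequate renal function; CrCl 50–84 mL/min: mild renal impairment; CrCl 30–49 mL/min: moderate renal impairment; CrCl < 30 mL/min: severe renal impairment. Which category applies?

moderate renal impairment

CrCl = (140 − 37) × 100.5 / (72 × 3.86) × 0.85 = 10351.5 / 277.92 × 0.85 ≈ 31.7 mL/min
32 mL/min falls in the 'moderate renal impairment' range.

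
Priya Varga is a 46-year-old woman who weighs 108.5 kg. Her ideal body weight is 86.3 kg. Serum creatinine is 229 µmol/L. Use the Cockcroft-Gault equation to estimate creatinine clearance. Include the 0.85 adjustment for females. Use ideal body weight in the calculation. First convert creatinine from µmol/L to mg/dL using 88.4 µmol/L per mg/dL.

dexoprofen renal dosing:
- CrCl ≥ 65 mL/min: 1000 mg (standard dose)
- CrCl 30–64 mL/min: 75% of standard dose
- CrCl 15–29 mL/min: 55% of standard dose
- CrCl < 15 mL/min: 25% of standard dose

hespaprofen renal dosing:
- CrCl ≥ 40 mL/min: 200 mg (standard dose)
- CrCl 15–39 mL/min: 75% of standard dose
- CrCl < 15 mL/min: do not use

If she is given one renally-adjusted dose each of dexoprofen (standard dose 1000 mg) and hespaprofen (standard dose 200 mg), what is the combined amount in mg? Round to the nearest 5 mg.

SCr = 229 / 88.4 = 2.59 mg/dL
CrCl = (140 − 46) × 86.3 / (72 × 2.59) × 0.85 = 8112.2 / 186.48 × 0.85 ≈ 37.0 mL/min
CrCl ≈ 37 mL/min.
dexoprofen: 30–64 mL/min → 75% of 1000 mg = 750 mg.
hespaprofen: 15–39 mL/min → 75% of 200 mg = 150 mg.
Total = 750 + 150 = 900 mg.

900 mg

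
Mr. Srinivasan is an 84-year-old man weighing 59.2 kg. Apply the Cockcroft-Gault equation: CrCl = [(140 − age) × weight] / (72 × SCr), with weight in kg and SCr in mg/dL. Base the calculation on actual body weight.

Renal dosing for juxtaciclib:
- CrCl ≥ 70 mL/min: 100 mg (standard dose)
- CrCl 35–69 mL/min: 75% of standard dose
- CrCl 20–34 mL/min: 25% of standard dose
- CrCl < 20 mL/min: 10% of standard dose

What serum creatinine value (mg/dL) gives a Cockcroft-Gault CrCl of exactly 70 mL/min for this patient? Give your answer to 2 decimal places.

Standard dose requires CrCl ≥ 70 mL/min.
Set (140 − 84) × 59.2 / (72 × SCr) = 70
SCr = (140 − 84) × 59.2 / (72 × 70) = 0.658 mg/dL

0.66 mg/dL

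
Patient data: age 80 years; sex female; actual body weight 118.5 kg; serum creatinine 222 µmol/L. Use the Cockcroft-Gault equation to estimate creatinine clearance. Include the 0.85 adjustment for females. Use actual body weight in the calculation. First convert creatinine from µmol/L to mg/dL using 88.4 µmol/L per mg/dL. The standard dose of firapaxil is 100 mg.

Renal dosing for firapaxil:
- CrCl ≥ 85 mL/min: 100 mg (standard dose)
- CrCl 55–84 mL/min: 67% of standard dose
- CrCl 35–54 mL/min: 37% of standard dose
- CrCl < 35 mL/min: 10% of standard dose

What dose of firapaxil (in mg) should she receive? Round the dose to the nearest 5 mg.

10 mg

SCr = 222 / 88.4 = 2.511 mg/dL
CrCl = (140 − 80) × 118.5 / (72 × 2.511) × 0.85 = 7110.0 / 180.79 × 0.85 ≈ 33.4 mL/min
CrCl ≈ 33 mL/min → bracket < 35 mL/min.
10% of 100 mg = 10 mg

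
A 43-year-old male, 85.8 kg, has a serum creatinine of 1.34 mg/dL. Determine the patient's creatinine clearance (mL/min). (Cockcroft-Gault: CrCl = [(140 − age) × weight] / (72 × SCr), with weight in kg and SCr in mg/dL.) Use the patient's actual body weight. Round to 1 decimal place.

86.3 mL/min

CrCl = (140 − 43) × 85.8 / (72 × 1.34) = 8322.6 / 96.48 ≈ 86.3 mL/min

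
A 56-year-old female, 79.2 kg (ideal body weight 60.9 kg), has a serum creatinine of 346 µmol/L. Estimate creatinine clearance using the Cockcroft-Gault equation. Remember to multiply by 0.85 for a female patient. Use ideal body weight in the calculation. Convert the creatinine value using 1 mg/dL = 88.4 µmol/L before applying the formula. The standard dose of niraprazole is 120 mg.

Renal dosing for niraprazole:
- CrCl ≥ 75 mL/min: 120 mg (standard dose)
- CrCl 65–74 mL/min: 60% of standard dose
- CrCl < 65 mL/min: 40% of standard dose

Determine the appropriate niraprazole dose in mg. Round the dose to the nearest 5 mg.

SCr = 346 / 88.4 = 3.914 mg/dL
CrCl = (140 − 56) × 60.9 / (72 × 3.914) × 0.85 = 5115.6 / 281.81 × 0.85 ≈ 15.4 mL/min
CrCl ≈ 15 mL/min → bracket < 65 mL/min.
40% of 120 mg = 48 mg → 50 mg

50 mg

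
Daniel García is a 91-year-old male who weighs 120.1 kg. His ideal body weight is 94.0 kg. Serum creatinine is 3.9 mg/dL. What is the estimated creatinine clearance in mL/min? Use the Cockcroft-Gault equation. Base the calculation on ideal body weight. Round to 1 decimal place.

CrCl = (140 − 91) × 94 / (72 × 3.9) = 4606.0 / 280.80 ≈ 16.4 mL/min

16.4 mL/min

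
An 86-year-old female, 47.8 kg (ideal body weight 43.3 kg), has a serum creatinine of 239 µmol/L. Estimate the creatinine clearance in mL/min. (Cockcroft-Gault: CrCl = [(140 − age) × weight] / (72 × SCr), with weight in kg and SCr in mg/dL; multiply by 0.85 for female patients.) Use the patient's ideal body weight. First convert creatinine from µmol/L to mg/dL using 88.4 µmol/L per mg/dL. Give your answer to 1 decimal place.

10.2 mL/min

SCr = 239 / 88.4 = 2.704 mg/dL
CrCl = (140 − 86) × 43.3 / (72 × 2.704) × 0.85 = 2338.2 / 194.69 × 0.85 ≈ 10.2 mL/min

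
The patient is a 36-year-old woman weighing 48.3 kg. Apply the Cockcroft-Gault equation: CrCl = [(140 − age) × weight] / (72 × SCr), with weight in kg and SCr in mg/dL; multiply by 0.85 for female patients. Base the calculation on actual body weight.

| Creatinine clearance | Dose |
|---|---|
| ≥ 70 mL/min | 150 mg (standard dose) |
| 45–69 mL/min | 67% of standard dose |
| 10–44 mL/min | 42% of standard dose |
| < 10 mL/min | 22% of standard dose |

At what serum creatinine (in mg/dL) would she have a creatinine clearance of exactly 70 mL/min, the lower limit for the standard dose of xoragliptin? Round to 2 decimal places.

0.85 mg/dL

Standard dose requires CrCl ≥ 70 mL/min.
Set (140 − 36) × 48.3 × 0.85 / (72 × SCr) = 70
SCr = (140 − 36) × 48.3 × 0.85 / (72 × 70) = 0.847 mg/dL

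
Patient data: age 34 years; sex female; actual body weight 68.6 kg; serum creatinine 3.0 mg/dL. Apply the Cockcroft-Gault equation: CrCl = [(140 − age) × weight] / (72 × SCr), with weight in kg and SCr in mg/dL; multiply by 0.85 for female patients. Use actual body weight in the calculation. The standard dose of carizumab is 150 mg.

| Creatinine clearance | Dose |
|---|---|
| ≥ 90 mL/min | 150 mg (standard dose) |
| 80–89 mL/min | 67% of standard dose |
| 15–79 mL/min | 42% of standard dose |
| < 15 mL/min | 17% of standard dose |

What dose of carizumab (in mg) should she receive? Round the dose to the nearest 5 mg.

65 mg

CrCl = (140 − 34) × 68.6 / (72 × 3) × 0.85 = 7271.6 / 216.00 × 0.85 ≈ 28.6 mL/min
CrCl ≈ 29 mL/min → bracket 15–79 mL/min.
42% of 150 mg = 63 mg → 65 mg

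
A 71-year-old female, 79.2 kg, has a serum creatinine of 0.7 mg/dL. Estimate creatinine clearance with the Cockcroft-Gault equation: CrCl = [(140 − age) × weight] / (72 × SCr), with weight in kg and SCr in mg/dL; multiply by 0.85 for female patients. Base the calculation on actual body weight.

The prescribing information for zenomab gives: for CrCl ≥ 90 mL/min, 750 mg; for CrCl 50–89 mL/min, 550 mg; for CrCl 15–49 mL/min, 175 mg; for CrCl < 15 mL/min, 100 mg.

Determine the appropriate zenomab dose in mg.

750 mg

CrCl = (140 − 71) × 79.2 / (72 × 0.7) × 0.85 = 5464.8 / 50.40 × 0.85 ≈ 92.2 mL/min
CrCl ≈ 92 mL/min → bracket ≥ 90 mL/min.
Dose for this bracket: 750 mg.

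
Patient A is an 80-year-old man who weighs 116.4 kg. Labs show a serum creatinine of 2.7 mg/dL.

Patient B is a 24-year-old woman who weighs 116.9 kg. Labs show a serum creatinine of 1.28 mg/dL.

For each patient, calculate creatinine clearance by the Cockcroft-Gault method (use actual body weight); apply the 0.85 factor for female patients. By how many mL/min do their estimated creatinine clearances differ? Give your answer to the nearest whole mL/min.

89 mL/min

Patient A: CrCl = (140 − 80) × 116.4 / (72 × 2.7) = 6984.0 / 194.40 ≈ 35.9 mL/min
Patient B: CrCl = (140 − 24) × 116.9 / (72 × 1.28) × 0.85 = 13560.4 / 92.16 × 0.85 ≈ 125.1 mL/min
|35.9 − 125.1| = 89.2 mL/min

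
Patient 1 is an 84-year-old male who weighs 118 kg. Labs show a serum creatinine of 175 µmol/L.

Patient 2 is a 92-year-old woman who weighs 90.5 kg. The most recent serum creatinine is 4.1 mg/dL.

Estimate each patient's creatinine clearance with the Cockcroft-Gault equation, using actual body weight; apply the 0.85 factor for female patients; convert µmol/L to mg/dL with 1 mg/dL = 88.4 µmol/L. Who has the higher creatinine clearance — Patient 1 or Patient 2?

Patient 1: SCr = 175 / 88.4 = 1.98 mg/dL
Patient 1: CrCl = (140 − 84) × 118 / (72 × 1.98) = 6608.0 / 142.56 ≈ 46.4 mL/min
Patient 2: CrCl = (140 − 92) × 90.5 / (72 × 4.1) × 0.85 = 4344.0 / 295.20 × 0.85 ≈ 12.5 mL/min
46.4 vs 12.5 mL/min → Patient 1 is higher.

Patient 1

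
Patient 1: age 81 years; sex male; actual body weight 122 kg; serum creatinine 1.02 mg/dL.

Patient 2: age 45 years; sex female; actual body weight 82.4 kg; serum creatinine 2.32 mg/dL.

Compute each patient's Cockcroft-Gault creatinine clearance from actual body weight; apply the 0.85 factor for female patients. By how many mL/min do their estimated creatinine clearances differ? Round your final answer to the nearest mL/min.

58 mL/min

Patient 1: CrCl = (140 − 81) × 122 / (72 × 1.02) = 7198.0 / 73.44 ≈ 98.0 mL/min
Patient 2: CrCl = (140 − 45) × 82.4 / (72 × 2.32) × 0.85 = 7828.0 / 167.04 × 0.85 ≈ 39.8 mL/min
|98.0 − 39.8| = 58.2 mL/min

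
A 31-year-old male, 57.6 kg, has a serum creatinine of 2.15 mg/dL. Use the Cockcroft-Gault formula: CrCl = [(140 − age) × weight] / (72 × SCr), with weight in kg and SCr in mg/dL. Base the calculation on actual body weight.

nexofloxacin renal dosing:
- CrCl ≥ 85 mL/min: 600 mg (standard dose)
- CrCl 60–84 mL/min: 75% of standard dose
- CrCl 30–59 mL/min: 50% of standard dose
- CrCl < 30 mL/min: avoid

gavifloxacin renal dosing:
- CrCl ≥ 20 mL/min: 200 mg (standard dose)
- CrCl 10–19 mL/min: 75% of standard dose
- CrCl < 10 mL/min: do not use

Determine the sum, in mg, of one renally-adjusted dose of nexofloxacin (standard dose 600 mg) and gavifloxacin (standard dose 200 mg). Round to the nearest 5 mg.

CrCl = (140 − 31) × 57.6 / (72 × 2.15) = 6278.4 / 154.80 ≈ 40.6 mL/min
CrCl ≈ 41 mL/min.
nexofloxacin: 30–59 mL/min → 50% of 600 mg = 300 mg.
gavifloxacin: ≥ 20 mL/min → 100% of 200 mg = 200 mg.
Total = 300 + 200 = 500 mg.

500 mg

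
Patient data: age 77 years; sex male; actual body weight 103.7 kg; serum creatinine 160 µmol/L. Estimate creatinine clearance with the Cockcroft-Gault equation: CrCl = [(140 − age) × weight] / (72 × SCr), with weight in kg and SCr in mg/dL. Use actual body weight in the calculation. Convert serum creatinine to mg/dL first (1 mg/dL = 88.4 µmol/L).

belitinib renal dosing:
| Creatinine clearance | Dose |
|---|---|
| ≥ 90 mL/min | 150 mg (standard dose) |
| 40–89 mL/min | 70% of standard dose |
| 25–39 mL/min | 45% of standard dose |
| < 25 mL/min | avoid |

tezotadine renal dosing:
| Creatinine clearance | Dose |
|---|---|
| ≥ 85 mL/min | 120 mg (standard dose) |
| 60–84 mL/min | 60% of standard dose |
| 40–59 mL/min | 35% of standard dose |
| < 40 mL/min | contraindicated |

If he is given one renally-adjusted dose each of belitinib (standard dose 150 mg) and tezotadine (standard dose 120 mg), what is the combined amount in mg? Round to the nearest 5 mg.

145 mg

SCr = 160 / 88.4 = 1.81 mg/dL
CrCl = (140 − 77) × 103.7 / (72 × 1.81) = 6533.1 / 130.32 ≈ 50.1 mL/min
CrCl ≈ 50 mL/min.
belitinib: 40–89 mL/min → 70% of 150 mg = 105 mg.
tezotadine: 40–59 mL/min → 35% of 120 mg = 42 mg.
Total = 105 + 42 = 147 mg.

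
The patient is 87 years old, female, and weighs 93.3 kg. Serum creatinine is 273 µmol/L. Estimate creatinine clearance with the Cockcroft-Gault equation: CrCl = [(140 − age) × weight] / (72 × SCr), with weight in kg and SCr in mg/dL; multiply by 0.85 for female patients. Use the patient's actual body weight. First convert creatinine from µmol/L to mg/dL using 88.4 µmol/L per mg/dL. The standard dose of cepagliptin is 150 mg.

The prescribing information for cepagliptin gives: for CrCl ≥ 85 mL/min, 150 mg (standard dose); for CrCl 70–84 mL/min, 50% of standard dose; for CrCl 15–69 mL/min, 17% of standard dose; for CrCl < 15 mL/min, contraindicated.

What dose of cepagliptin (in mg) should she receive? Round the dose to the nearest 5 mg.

SCr = 273 / 88.4 = 3.088 mg/dL
CrCl = (140 − 87) × 93.3 / (72 × 3.088) × 0.85 = 4944.9 / 222.34 × 0.85 ≈ 18.9 mL/min
CrCl ≈ 19 mL/min → bracket 15–69 mL/min.
17% of 150 mg = 25.5 mg → 25 mg

25 mg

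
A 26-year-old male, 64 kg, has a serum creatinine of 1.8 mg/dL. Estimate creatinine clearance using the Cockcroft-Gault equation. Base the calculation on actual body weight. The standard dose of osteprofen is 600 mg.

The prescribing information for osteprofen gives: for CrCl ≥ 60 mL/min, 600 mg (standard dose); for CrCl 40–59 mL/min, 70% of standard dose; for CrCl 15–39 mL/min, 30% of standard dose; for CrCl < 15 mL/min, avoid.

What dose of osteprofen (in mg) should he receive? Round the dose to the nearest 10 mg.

420 mg

CrCl = (140 − 26) × 64 / (72 × 1.8) = 7296.0 / 129.60 ≈ 56.3 mL/min
CrCl ≈ 56 mL/min → bracket 40–59 mL/min.
70% of 600 mg = 420 mg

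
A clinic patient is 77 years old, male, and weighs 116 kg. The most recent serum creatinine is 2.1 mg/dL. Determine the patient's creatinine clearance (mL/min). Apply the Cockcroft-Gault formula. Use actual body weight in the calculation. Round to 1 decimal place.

CrCl = (140 − 77) × 116 / (72 × 2.1) = 7308.0 / 151.20 ≈ 48.3 mL/min

48.3 mL/min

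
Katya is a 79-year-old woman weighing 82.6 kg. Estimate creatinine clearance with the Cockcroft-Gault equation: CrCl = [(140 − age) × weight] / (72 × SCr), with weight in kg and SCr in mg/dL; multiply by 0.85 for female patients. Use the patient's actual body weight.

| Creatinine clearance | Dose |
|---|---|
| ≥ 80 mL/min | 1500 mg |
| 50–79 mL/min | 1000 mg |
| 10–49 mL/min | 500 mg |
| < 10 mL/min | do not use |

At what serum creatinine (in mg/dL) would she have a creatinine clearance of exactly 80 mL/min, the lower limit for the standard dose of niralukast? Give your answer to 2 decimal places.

Standard dose requires CrCl ≥ 80 mL/min.
Set (140 − 79) × 82.6 × 0.85 / (72 × SCr) = 80
SCr = (140 − 79) × 82.6 × 0.85 / (72 × 80) = 0.744 mg/dL

0.74 mg/dL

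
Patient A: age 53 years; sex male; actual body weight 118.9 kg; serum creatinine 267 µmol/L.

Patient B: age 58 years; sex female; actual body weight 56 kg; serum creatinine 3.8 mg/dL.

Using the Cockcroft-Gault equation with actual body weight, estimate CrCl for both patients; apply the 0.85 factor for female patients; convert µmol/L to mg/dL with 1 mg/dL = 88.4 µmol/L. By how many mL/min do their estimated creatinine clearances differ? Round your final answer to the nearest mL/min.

Patient A: SCr = 267 / 88.4 = 3.02 mg/dL
Patient A: CrCl = (140 − 53) × 118.9 / (72 × 3.02) = 10344.3 / 217.44 ≈ 47.6 mL/min
Patient B: CrCl = (140 − 58) × 56 / (72 × 3.8) × 0.85 = 4592.0 / 273.60 × 0.85 ≈ 14.3 mL/min
|47.6 − 14.3| = 33.3 mL/min

33 mL/min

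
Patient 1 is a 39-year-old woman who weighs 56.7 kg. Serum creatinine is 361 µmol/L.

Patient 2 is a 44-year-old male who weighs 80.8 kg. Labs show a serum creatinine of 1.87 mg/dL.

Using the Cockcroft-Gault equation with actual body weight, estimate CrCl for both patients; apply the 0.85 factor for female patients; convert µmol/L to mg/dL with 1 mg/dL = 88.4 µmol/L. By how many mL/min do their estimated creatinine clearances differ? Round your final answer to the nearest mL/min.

Patient 1: SCr = 361 / 88.4 = 4.084 mg/dL
Patient 1: CrCl = (140 − 39) × 56.7 / (72 × 4.084) × 0.85 = 5726.7 / 294.05 × 0.85 ≈ 16.6 mL/min
Patient 2: CrCl = (140 − 44) × 80.8 / (72 × 1.87) = 7756.8 / 134.64 ≈ 57.6 mL/min
|16.6 − 57.6| = 41.0 mL/min

41 mL/min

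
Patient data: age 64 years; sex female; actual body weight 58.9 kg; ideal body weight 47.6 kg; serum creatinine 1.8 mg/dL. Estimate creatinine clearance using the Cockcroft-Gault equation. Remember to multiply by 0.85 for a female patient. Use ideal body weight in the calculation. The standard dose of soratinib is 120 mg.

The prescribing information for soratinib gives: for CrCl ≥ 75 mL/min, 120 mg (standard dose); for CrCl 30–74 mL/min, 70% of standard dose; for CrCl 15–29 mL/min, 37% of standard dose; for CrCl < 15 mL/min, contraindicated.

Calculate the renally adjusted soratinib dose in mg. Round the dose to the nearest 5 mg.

CrCl = (140 − 64) × 47.6 / (72 × 1.8) × 0.85 = 3617.6 / 129.60 × 0.85 ≈ 23.7 mL/min
CrCl ≈ 24 mL/min → bracket 15–29 mL/min.
37% of 120 mg = 44.4 mg → 45 mg

45 mg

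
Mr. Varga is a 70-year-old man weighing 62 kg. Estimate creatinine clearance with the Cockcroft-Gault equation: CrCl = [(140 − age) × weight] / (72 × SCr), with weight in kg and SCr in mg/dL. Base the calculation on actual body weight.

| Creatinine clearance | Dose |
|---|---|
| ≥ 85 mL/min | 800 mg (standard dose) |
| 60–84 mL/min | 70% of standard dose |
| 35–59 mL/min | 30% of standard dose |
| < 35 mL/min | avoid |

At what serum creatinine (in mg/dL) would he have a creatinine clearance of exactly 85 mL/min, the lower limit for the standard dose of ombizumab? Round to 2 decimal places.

0.71 mg/dL

Standard dose requires CrCl ≥ 85 mL/min.
Set (140 − 70) × 62 / (72 × SCr) = 85
SCr = (140 − 70) × 62 / (72 × 85) = 0.709 mg/dL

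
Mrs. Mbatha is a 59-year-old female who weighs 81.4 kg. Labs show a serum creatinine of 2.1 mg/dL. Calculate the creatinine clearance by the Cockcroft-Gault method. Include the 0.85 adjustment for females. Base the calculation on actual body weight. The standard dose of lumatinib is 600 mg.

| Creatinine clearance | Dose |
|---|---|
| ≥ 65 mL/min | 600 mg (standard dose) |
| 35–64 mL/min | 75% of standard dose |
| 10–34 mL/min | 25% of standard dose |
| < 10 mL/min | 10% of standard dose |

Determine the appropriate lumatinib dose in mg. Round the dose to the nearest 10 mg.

CrCl = (140 − 59) × 81.4 / (72 × 2.1) × 0.85 = 6593.4 / 151.20 × 0.85 ≈ 37.1 mL/min
CrCl ≈ 37 mL/min → bracket 35–64 mL/min.
75% of 600 mg = 450 mg

450 mg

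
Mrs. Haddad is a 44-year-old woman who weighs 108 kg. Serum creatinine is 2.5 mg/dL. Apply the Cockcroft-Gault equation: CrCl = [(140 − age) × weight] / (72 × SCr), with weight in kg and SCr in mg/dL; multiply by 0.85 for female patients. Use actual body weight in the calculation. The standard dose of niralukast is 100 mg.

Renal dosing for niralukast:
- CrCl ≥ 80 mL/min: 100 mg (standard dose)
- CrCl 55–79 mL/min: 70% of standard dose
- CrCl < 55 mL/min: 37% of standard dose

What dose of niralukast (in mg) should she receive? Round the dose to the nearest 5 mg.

35 mg

CrCl = (140 − 44) × 108 / (72 × 2.5) × 0.85 = 10368.0 / 180.00 × 0.85 ≈ 49.0 mL/min
CrCl ≈ 49 mL/min → bracket < 55 mL/min.
37% of 100 mg = 37 mg → 35 mg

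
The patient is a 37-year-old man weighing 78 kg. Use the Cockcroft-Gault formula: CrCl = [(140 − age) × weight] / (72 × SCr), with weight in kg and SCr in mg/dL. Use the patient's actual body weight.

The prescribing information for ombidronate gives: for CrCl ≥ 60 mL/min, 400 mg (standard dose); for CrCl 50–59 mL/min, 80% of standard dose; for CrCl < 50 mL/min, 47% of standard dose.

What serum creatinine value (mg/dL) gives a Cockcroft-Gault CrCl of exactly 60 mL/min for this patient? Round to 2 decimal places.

1.86 mg/dL

Standard dose requires CrCl ≥ 60 mL/min.
Set (140 − 37) × 78 / (72 × SCr) = 60
SCr = (140 − 37) × 78 / (72 × 60) = 1.860 mg/dL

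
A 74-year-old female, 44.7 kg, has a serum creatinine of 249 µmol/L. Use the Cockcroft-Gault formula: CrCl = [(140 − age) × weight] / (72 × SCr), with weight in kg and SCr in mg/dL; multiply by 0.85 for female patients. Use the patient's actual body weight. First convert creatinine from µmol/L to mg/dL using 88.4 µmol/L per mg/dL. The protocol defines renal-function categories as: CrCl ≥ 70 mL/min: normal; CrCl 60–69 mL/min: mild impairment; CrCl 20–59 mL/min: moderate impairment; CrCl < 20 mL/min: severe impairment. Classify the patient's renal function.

severe impairment

SCr = 249 / 88.4 = 2.817 mg/dL
CrCl = (140 − 74) × 44.7 / (72 × 2.817) × 0.85 = 2950.2 / 202.82 × 0.85 ≈ 12.4 mL/min
12 mL/min falls in the 'severe impairment' range.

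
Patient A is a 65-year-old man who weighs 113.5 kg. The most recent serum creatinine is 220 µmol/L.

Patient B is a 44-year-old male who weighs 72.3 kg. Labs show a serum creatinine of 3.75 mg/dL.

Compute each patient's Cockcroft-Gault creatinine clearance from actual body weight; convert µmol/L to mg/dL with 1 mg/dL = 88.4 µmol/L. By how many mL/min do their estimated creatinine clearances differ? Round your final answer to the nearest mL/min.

22 mL/min

Patient A: SCr = 220 / 88.4 = 2.489 mg/dL
Patient A: CrCl = (140 − 65) × 113.5 / (72 × 2.489) = 8512.5 / 179.21 ≈ 47.5 mL/min
Patient B: CrCl = (140 − 44) × 72.3 / (72 × 3.75) = 6940.8 / 270.00 ≈ 25.7 mL/min
|47.5 − 25.7| = 21.8 mL/min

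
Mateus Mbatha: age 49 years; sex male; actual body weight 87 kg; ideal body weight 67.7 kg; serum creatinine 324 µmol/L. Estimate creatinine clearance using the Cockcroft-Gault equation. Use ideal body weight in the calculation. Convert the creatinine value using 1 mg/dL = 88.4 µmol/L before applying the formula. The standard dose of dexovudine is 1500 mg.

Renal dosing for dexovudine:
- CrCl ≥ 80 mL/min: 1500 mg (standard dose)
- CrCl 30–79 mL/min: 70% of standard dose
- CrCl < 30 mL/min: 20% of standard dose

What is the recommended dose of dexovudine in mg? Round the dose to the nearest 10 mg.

300 mg

SCr = 324 / 88.4 = 3.665 mg/dL
CrCl = (140 − 49) × 67.7 / (72 × 3.665) = 6160.7 / 263.88 ≈ 23.3 mL/min
CrCl ≈ 23 mL/min → bracket < 30 mL/min.
20% of 1500 mg = 300 mg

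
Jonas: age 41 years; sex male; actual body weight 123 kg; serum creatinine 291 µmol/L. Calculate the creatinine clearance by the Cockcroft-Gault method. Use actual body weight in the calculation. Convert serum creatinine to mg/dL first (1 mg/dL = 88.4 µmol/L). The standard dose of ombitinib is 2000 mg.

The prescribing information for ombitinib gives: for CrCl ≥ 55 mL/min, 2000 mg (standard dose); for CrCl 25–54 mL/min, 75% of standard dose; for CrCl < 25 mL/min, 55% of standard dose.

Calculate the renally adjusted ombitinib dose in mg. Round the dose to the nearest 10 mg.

1500 mg

SCr = 291 / 88.4 = 3.292 mg/dL
CrCl = (140 − 41) × 123 / (72 × 3.292) = 12177.0 / 237.02 ≈ 51.4 mL/min
CrCl ≈ 51 mL/min → bracket 25–54 mL/min.
75% of 2000 mg = 1500 mg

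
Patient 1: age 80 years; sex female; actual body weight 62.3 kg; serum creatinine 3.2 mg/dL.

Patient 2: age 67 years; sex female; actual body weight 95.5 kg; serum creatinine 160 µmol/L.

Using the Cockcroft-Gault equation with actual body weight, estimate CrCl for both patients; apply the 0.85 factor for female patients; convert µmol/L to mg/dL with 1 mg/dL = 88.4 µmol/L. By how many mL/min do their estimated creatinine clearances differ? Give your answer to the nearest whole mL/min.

Patient 1: CrCl = (140 − 80) × 62.3 / (72 × 3.2) × 0.85 = 3738.0 / 230.40 × 0.85 ≈ 13.8 mL/min
Patient 2: SCr = 160 / 88.4 = 1.81 mg/dL
Patient 2: CrCl = (140 − 67) × 95.5 / (72 × 1.81) × 0.85 = 6971.5 / 130.32 × 0.85 ≈ 45.5 mL/min
|13.8 − 45.5| = 31.7 mL/min

32 mL/min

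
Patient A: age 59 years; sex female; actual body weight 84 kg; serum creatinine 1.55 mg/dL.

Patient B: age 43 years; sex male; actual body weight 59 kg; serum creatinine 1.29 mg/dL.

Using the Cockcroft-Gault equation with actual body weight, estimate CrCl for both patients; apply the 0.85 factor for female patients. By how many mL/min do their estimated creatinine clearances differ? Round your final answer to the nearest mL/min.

Patient A: CrCl = (140 − 59) × 84 / (72 × 1.55) × 0.85 = 6804.0 / 111.60 × 0.85 ≈ 51.8 mL/min
Patient B: CrCl = (140 − 43) × 59 / (72 × 1.29) = 5723.0 / 92.88 ≈ 61.6 mL/min
|51.8 − 61.6| = 9.8 mL/min

10 mL/min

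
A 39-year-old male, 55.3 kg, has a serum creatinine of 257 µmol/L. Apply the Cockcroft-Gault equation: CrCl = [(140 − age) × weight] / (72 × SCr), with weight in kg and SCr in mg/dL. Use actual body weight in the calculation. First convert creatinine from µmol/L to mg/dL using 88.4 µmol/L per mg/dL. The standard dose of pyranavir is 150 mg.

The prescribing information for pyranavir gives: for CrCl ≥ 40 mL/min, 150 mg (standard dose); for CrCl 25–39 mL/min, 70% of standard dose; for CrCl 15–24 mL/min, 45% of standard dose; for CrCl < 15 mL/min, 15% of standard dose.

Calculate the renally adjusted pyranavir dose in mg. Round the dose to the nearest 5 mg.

105 mg

SCr = 257 / 88.4 = 2.907 mg/dL
CrCl = (140 − 39) × 55.3 / (72 × 2.907) = 5585.3 / 209.30 ≈ 26.7 mL/min
CrCl ≈ 27 mL/min → bracket 25–39 mL/min.
70% of 150 mg = 105 mg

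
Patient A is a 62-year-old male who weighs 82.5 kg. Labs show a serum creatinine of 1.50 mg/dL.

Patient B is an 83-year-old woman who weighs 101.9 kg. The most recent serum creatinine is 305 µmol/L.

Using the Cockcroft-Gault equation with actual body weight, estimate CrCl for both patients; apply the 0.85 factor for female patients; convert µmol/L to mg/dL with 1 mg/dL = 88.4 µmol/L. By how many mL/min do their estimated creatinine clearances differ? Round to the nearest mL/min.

Patient A: CrCl = (140 − 62) × 82.5 / (72 × 1.5) = 6435.0 / 108.00 ≈ 59.6 mL/min
Patient B: SCr = 305 / 88.4 = 3.45 mg/dL
Patient B: CrCl = (140 − 83) × 101.9 / (72 × 3.45) × 0.85 = 5808.3 / 248.40 × 0.85 ≈ 19.9 mL/min
|59.6 − 19.9| = 39.7 mL/min

40 mL/min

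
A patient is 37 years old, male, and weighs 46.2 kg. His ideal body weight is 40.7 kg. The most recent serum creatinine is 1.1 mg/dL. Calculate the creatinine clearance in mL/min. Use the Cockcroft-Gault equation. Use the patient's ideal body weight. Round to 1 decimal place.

CrCl = (140 − 37) × 40.7 / (72 × 1.1) = 4192.1 / 79.20 ≈ 52.9 mL/min

52.9 mL/min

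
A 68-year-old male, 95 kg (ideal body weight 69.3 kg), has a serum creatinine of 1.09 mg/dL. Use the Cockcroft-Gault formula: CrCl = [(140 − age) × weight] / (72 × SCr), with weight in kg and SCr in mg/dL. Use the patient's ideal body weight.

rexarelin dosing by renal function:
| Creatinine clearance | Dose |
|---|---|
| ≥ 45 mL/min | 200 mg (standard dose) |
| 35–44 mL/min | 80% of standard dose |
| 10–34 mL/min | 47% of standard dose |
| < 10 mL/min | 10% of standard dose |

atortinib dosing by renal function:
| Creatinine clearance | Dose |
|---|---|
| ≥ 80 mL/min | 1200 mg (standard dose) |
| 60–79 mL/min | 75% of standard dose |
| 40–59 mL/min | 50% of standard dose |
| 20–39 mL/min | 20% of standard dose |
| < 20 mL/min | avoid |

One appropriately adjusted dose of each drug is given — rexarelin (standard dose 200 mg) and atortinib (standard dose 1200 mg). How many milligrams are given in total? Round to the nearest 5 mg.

CrCl = (140 − 68) × 69.3 / (72 × 1.09) = 4989.6 / 78.48 ≈ 63.6 mL/min
CrCl ≈ 64 mL/min.
rexarelin: ≥ 45 mL/min → 100% of 200 mg = 200 mg.
atortinib: 60–79 mL/min → 75% of 1200 mg = 900 mg.
Total = 200 + 900 = 1100 mg.

1100 mg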